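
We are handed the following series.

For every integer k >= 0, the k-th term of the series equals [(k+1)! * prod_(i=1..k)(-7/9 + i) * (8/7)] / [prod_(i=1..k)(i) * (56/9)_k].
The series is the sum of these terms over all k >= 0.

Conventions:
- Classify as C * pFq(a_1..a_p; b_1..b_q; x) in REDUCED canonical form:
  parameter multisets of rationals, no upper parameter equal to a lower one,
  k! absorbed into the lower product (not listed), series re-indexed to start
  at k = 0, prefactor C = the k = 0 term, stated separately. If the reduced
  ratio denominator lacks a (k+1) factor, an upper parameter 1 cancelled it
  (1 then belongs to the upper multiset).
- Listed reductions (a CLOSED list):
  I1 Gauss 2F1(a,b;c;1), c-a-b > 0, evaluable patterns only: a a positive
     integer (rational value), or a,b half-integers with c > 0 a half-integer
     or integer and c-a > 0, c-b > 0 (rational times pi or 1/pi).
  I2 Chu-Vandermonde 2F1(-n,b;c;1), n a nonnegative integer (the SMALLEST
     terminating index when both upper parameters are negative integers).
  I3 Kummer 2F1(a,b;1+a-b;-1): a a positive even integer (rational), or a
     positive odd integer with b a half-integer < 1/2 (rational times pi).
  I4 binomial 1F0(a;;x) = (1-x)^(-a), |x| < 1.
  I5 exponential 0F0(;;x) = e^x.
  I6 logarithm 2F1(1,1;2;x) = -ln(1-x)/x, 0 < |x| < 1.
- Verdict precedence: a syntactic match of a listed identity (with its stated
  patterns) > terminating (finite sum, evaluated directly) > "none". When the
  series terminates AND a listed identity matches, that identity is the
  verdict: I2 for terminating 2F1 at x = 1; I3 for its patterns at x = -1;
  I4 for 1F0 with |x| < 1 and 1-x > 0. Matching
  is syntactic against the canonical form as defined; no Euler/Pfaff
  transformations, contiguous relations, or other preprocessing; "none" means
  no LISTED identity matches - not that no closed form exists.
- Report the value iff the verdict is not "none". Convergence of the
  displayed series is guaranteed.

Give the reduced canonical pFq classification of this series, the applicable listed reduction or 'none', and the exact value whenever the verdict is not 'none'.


This is 8/7 * 2F1(2/9, 2; 56/9; 1) in reduced canonical form. Verdict at x = 1: Gauss's theorem (I1) matches (x = 1: the Gamma ratio telescopes since c-a-b = 4 > 0 and a = 2 in Z>0). Value: 3572/2835.

First insight: x = 1 and the factorial ratio (C = 8/7) (k+a-1)!/(a-1)! is a rising factorial (a)_k.
Term ratio: r(k) = 1 * (k+2/9) (k+2) / [(k+56/9) (k+1)] - rational; roots negated = parameters, x = 1, C = 8/7.


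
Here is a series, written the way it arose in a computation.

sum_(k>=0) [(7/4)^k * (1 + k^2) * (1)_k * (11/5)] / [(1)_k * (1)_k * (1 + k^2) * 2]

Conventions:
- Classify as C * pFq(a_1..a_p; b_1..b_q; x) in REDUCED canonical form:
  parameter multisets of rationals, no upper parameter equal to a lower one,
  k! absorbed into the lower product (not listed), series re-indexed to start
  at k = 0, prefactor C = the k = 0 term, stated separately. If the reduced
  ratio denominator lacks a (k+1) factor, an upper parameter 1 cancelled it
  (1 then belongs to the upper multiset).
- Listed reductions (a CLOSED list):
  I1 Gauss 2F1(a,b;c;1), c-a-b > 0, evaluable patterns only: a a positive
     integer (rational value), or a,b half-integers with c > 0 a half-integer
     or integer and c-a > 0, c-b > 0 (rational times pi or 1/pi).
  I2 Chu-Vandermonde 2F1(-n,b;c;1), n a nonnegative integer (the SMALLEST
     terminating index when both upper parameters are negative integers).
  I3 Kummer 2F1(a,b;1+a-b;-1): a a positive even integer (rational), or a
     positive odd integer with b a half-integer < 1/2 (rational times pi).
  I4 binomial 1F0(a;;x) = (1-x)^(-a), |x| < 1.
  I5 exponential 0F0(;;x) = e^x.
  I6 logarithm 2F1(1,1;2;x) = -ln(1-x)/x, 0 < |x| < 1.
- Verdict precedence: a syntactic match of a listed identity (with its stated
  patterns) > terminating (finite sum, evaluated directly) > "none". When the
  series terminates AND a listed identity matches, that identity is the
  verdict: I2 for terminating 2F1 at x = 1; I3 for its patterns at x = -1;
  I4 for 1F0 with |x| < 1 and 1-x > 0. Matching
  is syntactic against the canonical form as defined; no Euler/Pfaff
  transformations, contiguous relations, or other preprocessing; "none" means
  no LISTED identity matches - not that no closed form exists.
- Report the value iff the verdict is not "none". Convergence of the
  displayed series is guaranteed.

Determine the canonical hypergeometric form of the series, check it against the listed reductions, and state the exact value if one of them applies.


With C = 11/10: the canonical form is 0F0(-; -; 7/4). Verdict: the I5 exponential reduction matches (the 0F0 exponential series at x = 7/4). Value: (11/10) * e^(7/4).

First insight: x = (7/4) and striking the common factor k^2 + 1 reduces the term (prefactor 11/10).
Consecutive-term ratio: r(k) = (7/4) * 1 / [(k+1)] - rational; roots negated = parameters, x = (7/4), C = 11/10.


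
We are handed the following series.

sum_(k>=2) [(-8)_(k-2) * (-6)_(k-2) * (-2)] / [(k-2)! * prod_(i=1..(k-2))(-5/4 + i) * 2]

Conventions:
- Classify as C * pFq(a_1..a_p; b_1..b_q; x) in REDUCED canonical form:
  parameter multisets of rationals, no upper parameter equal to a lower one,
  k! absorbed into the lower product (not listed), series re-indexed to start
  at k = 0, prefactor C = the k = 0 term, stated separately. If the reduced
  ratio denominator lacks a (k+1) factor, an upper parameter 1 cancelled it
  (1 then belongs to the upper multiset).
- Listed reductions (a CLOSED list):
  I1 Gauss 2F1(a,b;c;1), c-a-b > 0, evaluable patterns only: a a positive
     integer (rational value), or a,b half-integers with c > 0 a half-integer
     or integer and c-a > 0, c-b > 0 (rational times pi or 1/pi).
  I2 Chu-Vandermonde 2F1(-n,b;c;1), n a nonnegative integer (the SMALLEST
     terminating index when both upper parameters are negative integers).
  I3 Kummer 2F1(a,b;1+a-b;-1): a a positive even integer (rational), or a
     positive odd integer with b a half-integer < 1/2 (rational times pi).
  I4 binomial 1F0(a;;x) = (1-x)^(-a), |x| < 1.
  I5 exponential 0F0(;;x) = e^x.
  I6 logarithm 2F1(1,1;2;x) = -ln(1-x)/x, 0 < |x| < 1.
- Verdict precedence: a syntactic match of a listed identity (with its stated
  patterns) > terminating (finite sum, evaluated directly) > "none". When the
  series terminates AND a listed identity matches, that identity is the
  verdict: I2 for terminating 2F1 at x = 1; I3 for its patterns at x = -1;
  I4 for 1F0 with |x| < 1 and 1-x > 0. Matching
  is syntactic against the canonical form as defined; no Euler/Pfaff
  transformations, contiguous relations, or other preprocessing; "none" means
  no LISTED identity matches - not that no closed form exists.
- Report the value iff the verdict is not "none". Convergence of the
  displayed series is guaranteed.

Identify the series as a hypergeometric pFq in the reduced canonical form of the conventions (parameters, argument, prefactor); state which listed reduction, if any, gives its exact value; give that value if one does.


Canonical form: C = -1 times 2F1 with upper {-8, -6}, lower {-1/4}, x = 1. Verdict: Chu-Vandermonde (I2) matches (terminating 2F1 at x = 1 with n = 6, b = -8, c = -1/4). Value: 13845871/209.

First insight: t_0 being -1, the lower running product (prefactor -1) is a rising factorial.
Step ratio: r(k) = 1 * (k-8) (k-6) / [(k-1/4) (k+1)] - rational in k, leading ratio 1; with t_0 = -1, classification follows.


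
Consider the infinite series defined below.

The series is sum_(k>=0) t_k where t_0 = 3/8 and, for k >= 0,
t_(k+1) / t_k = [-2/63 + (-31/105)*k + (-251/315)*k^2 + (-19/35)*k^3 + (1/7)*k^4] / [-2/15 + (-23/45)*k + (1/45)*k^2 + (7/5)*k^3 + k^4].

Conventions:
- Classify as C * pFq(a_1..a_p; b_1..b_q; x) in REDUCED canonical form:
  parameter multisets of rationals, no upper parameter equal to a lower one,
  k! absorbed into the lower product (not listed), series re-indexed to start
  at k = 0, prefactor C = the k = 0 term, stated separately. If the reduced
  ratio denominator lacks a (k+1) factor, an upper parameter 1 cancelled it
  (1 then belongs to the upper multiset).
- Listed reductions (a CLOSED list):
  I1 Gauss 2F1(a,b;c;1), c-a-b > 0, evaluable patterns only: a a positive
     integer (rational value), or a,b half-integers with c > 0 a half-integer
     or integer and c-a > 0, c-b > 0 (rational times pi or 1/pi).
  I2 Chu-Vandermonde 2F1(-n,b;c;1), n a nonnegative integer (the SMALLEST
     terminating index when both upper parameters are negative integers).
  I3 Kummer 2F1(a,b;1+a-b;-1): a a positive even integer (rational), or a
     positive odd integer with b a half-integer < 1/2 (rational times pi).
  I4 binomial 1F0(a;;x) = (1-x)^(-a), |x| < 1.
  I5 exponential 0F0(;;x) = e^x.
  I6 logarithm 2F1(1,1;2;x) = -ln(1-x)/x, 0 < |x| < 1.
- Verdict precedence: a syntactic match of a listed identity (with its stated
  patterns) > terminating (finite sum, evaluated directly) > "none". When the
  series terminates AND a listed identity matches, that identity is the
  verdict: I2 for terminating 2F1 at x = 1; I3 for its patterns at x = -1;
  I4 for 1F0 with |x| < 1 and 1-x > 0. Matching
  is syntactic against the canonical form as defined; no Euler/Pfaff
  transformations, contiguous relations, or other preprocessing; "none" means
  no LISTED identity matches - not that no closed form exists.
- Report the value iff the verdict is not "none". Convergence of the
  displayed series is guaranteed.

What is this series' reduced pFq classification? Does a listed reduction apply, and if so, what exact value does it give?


The series (x = 1/7) is 2F1: upper {-5, 1/5}, lower {-3/5}, prefactor 3/8. Verdict: terminating - upper parameter -5 makes this a finite sum (last index 5), evaluated exactly. Its exact value is 460987/1142876.

Structural cue: from the first term 3/8: the expanded ratio factors over Q; prefactor 3/8, roots give parameters.
Step ratio: r(k) = (1/7) * (k-5) (k+1/5) / [(k-3/5) (k+1)] - rational; roots negated = parameters, x = (1/7), C = 3/8.


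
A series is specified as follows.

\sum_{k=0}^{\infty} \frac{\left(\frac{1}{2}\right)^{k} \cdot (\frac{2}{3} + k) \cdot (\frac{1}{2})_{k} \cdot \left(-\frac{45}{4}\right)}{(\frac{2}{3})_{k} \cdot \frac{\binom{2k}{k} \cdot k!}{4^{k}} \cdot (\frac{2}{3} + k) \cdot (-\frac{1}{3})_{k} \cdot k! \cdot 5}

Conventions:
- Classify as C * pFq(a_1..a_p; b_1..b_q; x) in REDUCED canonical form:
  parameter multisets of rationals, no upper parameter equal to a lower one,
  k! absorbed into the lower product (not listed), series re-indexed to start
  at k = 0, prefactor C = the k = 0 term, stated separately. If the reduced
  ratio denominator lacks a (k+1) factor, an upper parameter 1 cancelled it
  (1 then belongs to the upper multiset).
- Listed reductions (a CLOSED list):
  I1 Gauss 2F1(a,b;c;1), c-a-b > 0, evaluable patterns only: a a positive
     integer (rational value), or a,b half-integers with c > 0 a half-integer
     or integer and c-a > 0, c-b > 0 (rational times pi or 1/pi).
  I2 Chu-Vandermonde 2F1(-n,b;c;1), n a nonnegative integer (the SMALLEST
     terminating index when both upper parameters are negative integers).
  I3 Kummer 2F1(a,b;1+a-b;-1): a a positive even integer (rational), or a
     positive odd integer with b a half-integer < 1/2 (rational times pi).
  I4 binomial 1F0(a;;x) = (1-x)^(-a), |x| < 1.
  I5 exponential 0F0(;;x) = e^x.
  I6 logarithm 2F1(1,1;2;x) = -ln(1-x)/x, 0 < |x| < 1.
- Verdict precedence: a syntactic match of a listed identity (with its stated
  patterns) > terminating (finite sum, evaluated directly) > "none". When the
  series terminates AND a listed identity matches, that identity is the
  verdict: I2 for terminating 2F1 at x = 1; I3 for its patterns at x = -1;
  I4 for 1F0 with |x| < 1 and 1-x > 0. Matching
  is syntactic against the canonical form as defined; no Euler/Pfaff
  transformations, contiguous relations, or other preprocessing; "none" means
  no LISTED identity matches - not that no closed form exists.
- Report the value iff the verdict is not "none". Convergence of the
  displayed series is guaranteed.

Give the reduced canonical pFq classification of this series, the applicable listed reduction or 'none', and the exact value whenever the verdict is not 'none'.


x = \frac{1}{2} here; the reduced form reads 0F2, upper {-}, lower {-\frac{1}{3}, \frac{2}{3}}, C = -\frac{9}{4}. Verdict: none. A 0F2 with upper {-} fits none of I1-I6 at x = \frac{1}{2}; the sum runs forever.

First insight: from the first term -\frac{9}{4}: the lower central binomial (prefactor -9/4) hides (1/2)_k.
Adjacent-term ratio: r(k) = \frac{1}{2} * 1 / [(k-\frac{1}{3}) (k+\frac{2}{3}) (k+1)] ; factor over Q: parameters, x = \frac{1}{2}, and C = -\frac{9}{4}.


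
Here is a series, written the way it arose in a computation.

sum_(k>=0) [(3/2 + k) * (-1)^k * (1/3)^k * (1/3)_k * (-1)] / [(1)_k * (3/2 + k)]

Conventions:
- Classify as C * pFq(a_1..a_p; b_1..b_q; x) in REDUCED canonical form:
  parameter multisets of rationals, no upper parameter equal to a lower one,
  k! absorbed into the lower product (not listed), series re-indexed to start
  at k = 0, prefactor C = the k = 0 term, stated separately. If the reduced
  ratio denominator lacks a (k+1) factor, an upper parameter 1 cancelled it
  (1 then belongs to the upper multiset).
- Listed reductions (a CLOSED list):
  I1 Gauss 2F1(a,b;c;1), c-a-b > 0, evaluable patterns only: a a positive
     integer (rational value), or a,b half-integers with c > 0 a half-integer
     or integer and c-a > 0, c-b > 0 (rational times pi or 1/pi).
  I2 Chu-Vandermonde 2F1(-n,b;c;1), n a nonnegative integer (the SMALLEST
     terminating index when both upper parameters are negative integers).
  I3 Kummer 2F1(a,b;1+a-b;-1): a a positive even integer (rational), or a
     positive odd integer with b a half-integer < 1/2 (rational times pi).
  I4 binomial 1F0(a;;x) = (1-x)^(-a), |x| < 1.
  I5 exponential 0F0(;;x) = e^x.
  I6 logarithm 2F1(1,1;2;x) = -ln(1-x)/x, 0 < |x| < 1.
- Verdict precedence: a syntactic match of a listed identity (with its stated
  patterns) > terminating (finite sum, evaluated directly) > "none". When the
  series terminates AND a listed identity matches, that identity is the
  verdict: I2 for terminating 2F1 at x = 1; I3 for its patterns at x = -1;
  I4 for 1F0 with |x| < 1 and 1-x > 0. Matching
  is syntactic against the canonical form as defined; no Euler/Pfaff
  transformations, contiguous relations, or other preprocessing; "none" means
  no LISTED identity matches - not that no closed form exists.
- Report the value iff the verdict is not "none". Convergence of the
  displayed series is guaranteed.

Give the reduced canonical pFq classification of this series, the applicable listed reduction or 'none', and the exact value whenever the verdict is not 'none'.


At argument -1/3: a 1F0 with upper {1/3}, lower {-}, scaled by C = -1. Verdict: the binomial series (I4) applies (the 1F0 binomial series: exponent -1/3, x = -1/3). Hence: (-1) * (4/3)^(-1/3).

First insight: with t_0 = -1, k + 3/2 divides numerator and denominator alike; prefactor -1 after cancelling.
Consecutive-term ratio: r(k) = (-1/3) * (k+1/3) / [(k+1)] - rational in k, leading ratio (-1/3); with t_0 = -1, classification follows.


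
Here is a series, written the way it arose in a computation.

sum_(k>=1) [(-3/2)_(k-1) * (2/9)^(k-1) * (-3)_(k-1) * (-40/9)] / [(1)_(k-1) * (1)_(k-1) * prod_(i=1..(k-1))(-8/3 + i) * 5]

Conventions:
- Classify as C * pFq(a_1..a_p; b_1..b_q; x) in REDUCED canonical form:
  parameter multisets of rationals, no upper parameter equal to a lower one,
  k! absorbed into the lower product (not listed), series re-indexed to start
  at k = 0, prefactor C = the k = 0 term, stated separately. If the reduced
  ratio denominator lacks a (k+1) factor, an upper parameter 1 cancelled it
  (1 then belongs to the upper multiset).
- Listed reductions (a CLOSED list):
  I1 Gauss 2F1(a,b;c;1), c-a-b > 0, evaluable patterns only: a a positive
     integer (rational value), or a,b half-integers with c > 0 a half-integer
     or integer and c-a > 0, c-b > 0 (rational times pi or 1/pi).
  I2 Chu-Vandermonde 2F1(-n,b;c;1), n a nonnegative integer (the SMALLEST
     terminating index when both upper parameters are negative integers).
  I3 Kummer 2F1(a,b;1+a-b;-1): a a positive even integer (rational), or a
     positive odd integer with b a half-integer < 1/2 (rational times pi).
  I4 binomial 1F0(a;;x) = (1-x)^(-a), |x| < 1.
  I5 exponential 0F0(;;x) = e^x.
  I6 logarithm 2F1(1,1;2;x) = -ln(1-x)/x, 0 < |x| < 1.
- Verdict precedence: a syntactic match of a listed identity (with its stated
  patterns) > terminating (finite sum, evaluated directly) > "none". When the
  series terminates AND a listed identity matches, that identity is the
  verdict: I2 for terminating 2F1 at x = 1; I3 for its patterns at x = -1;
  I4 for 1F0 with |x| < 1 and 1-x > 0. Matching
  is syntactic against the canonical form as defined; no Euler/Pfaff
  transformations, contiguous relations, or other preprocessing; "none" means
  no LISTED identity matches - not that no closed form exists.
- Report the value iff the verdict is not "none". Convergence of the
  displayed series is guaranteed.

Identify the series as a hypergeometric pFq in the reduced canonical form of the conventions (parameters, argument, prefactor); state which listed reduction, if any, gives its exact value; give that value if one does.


Prefactor -8/9, argument 2/9: 2F2 with upper {-3, -3/2} over lower {-5/3, 1}. Verdict: terminating - the sum ends at index 3 because -3 is a negative integer; exact evaluation follows. Hence: -484/1215.

Structural cue: with t_0 = -8/9, (1)_k (C = -8/9, x = 2/9) is k! itself.
Step ratio: r(k) = (2/9) * (k-3) (k-3/2) / [(k-5/3) (k+1) (k+1)] - rational in k, leading ratio (2/9); with t_0 = -8/9, classification follows.


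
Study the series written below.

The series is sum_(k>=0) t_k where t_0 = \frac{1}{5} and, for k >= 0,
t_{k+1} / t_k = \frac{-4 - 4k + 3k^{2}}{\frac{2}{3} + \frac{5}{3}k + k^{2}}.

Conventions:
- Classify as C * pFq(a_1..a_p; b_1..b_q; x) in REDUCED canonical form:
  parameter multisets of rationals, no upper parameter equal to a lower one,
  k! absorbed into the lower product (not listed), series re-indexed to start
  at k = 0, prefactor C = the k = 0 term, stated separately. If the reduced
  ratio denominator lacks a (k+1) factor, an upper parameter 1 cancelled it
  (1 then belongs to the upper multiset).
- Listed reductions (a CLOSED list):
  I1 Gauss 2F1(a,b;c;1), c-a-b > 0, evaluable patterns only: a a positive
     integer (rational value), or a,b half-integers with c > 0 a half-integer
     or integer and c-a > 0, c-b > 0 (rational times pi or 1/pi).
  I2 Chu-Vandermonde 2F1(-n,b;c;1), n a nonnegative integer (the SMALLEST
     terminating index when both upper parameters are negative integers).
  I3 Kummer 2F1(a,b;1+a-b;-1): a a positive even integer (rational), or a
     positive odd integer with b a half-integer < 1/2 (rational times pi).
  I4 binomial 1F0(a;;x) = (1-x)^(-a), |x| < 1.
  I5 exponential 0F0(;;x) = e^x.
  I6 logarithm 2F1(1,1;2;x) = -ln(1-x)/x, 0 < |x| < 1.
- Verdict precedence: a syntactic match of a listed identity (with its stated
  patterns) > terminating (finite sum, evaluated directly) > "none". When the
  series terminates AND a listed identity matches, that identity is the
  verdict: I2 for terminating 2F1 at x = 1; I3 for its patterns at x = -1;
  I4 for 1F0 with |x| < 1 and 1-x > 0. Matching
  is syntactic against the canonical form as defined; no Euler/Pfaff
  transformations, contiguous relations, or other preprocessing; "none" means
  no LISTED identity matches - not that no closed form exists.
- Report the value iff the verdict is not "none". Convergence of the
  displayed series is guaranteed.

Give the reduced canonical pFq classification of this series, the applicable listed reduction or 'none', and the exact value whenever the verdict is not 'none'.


Reduced: x = 3, 1F0, upper = {-2}, lower = {-}, C = \frac{1}{5}. Verdict: terminating. With -2 upstairs the series is a 3-term polynomial sum; evaluated term by term. Its exact value is \frac{4}{5}.

The tell: t_0 being \frac{1}{5}, the expanded ratio factors over Q; prefactor 1/5, roots give parameters.
Ratio: r(k) = 3 * (k-2) / [(k+1)] - rational in k. x = 3; t_0 = \frac{1}{5}; negate the roots.


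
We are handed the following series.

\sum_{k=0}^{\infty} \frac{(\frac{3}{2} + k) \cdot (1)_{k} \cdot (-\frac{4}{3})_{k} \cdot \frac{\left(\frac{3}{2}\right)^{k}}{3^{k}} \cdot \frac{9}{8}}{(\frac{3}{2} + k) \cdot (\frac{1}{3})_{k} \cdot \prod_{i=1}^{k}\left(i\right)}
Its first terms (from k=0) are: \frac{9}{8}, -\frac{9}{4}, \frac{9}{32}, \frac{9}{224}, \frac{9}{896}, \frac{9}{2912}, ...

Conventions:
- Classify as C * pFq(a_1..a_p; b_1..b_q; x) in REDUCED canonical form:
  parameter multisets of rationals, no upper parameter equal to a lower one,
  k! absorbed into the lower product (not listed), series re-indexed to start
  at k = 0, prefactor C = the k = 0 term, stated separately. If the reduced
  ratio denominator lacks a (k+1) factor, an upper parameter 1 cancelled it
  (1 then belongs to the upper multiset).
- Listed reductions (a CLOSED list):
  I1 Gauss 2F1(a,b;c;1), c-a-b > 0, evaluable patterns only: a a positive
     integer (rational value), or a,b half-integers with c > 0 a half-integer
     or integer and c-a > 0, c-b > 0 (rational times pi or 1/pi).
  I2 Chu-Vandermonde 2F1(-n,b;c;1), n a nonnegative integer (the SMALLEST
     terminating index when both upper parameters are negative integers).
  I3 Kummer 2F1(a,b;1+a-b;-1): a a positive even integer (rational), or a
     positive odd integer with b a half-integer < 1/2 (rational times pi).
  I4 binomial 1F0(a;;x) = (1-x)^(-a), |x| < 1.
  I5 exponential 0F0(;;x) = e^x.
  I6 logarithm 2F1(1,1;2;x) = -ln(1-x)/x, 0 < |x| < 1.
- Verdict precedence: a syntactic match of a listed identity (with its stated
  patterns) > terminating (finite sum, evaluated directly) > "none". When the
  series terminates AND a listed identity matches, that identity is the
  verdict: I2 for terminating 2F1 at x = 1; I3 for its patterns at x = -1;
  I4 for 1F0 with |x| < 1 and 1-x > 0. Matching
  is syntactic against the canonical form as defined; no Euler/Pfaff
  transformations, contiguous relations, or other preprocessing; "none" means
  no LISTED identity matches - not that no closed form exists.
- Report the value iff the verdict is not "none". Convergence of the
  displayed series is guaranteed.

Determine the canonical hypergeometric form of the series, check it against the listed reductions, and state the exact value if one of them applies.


The series (x = \frac{1}{2}) is 2F1: upper {-\frac{4}{3}, 1}, lower {\frac{1}{3}}, prefactor \frac{9}{8}. Verdict: none. Every listed pattern misses the 2F1 form at \frac{1}{2}, upper {-\frac{4}{3}, 1}.

Key step: x = \frac{1}{2} and the product of the first k integers (prefactor 9/8) is k!.
Consecutive-term ratio: r(k) = \frac{1}{2} * (k-\frac{4}{3}) (k+1) / [(k+\frac{1}{3}) (k+1)] - rational in k, leading ratio \frac{1}{2}; with t_0 = \frac{9}{8}, classification follows.


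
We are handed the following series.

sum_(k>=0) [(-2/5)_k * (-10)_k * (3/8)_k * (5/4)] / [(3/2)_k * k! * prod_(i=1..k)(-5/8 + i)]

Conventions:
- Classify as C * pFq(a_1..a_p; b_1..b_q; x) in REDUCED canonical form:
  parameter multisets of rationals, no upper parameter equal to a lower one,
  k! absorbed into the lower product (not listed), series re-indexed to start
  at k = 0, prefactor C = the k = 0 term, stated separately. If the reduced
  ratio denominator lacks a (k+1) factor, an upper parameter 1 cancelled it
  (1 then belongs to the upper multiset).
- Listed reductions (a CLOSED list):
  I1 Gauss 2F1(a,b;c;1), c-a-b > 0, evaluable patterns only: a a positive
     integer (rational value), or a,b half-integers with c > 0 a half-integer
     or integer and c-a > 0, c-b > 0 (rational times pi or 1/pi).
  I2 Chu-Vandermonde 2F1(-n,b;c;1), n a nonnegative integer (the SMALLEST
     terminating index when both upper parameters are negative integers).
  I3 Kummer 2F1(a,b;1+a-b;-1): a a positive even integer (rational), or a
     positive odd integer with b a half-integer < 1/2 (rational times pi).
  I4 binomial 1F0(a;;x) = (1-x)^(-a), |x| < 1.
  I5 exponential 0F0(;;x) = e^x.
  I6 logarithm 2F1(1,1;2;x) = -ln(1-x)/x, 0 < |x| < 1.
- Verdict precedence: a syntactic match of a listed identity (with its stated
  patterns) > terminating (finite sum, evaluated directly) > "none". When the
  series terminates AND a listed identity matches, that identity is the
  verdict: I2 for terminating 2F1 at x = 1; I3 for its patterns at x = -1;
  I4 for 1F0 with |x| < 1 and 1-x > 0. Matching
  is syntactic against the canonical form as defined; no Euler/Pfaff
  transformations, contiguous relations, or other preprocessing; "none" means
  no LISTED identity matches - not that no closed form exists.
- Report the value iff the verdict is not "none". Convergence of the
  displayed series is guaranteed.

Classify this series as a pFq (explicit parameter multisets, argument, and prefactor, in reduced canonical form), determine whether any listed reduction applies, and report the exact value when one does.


At argument 1: a 2F1 with upper {-10, -2/5}, lower {3/2}, scaled by C = 5/4. Verdict: Chu-Vandermonde (I2) applies (terminating 2F1 at x = 1 with n = 10, b = -2/5, c = 3/2). Sum: 30159312787/9960937500.

Structural cue: t_0 = 5/4 here, and the parameter 3/8 appears in both the upper and lower lists and cancels.
Step ratio: r(k) = 1 * (k-10) (k-2/5) / [(k+3/2) (k+1)] - rational; roots negated = parameters, x = 1, C = 5/4.


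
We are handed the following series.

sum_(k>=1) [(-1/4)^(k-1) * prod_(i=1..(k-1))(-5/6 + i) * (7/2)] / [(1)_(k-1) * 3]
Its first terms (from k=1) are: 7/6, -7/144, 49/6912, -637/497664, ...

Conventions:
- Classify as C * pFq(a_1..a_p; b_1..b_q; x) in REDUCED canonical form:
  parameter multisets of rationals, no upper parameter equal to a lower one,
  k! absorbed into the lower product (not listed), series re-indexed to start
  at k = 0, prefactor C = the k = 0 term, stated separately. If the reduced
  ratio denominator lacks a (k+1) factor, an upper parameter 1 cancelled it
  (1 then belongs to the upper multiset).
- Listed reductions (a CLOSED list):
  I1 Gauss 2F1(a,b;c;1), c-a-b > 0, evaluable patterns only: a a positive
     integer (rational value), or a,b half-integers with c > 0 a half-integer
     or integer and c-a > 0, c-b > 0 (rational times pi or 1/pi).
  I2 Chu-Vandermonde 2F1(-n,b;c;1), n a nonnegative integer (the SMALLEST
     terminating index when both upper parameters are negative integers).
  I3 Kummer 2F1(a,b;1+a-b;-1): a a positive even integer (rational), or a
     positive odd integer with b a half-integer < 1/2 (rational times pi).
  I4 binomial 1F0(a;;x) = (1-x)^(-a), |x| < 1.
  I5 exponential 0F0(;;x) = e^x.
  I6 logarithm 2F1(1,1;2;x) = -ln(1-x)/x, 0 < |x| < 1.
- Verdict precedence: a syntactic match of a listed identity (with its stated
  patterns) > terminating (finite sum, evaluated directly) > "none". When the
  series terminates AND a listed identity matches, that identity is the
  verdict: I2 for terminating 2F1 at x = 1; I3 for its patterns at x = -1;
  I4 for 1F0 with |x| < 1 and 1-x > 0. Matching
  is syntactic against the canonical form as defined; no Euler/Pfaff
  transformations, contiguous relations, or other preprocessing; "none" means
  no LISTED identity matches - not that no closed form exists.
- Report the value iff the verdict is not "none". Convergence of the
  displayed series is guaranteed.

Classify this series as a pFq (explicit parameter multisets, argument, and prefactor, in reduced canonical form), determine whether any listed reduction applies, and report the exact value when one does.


The tell: t_0 = 7/6 here, and the running product (prefactor 7/6) telescopes to a rising factorial.
Step ratio: r(k) = (-1/4) * (k+1/6) / [(k+1)] - rational in k, leading ratio (-1/4); with t_0 = 7/6, classification follows.

Classification (C = 7/6): 1F0 with upper {1/6}, lower {-}, argument x = -1/4. Verdict: the I4 binomial reduction fires (the 1F0 binomial series: exponent -1/6, x = -1/4). Hence: (7/6) * (5/4)^(-1/6).


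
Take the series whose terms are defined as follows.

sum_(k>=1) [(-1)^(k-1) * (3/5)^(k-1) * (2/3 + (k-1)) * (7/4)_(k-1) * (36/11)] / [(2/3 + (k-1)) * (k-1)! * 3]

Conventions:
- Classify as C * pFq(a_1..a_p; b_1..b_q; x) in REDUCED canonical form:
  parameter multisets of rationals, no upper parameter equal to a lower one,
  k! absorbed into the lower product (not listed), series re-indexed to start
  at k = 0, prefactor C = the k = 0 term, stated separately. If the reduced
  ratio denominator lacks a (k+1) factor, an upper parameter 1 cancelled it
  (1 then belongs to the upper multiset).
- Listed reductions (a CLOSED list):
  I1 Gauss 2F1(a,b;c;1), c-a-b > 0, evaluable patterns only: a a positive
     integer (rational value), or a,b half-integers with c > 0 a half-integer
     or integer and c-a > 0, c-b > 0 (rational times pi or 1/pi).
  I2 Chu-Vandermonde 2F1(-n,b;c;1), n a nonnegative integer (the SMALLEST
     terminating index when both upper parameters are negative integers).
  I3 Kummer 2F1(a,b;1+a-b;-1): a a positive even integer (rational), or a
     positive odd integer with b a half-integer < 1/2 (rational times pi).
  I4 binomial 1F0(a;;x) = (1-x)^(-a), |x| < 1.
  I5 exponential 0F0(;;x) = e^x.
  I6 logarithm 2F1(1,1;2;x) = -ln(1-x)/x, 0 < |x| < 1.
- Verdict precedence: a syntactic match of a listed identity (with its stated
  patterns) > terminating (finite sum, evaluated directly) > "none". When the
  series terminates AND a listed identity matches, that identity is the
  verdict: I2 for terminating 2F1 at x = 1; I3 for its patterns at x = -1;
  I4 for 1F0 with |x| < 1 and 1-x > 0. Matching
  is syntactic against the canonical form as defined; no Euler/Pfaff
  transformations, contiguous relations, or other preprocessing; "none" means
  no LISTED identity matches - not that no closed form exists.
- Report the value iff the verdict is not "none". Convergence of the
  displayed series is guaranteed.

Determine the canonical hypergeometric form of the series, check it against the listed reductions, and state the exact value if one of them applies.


This is 12/11 * 1F0(7/4; -; -3/5) in reduced canonical form. Verdict: this is the I4 binomial reduction (the 1F0 binomial series: exponent -7/4, x = -3/5). Value: (12/11) * (8/5)^(-7/4).

Structural cue: t_0 being 12/11, the constant factors (C = 12/11) combine into one prefactor.
Adjacent-term ratio: r(k) = (-3/5) * (k+7/4) / [(k+1)] ; factor over Q: parameters, x = (-3/5), and C = 12/11.


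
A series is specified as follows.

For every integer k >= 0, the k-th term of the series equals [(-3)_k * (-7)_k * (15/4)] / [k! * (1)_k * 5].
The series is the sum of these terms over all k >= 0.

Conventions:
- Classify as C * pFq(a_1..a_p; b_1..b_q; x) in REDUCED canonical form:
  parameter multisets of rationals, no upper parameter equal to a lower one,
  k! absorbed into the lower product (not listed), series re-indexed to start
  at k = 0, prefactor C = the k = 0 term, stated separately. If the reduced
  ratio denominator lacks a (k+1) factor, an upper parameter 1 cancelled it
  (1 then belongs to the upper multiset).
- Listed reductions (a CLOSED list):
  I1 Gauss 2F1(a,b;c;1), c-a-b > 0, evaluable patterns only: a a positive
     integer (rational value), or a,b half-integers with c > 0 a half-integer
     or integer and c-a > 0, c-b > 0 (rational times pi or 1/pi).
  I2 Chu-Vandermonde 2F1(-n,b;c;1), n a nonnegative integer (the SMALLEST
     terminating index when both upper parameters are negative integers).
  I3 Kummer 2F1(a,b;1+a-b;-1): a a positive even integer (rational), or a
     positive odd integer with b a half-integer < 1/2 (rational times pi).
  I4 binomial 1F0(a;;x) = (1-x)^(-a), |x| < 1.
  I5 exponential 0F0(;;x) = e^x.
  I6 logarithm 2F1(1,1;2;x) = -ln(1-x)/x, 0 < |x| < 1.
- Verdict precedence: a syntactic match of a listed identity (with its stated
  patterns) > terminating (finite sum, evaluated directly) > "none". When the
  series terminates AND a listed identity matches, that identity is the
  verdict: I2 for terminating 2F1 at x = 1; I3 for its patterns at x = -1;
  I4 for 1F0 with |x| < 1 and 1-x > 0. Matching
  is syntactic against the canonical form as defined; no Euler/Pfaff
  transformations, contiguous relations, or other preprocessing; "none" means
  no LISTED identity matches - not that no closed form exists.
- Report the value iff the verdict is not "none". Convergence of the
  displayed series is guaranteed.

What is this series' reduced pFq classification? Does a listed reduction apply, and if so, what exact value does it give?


x = 1 here; the reduced form reads 2F1, upper {-7, -3}, lower {1}, C = 3/4. Verdict: Vandermonde's identity (I2) matches (terminating 2F1 at x = 1 with n = 3, b = -7, c = 1). Its exact value is 90.

First insight: t_0 = 3/4 here, and the constant factors (prefactor 3/4) combine into one prefactor.
Adjacent-term ratio: r(k) = 1 * (k-7) (k-3) / [(k+1) (k+1)] - rational; roots negated = parameters, x = 1, C = 3/4.


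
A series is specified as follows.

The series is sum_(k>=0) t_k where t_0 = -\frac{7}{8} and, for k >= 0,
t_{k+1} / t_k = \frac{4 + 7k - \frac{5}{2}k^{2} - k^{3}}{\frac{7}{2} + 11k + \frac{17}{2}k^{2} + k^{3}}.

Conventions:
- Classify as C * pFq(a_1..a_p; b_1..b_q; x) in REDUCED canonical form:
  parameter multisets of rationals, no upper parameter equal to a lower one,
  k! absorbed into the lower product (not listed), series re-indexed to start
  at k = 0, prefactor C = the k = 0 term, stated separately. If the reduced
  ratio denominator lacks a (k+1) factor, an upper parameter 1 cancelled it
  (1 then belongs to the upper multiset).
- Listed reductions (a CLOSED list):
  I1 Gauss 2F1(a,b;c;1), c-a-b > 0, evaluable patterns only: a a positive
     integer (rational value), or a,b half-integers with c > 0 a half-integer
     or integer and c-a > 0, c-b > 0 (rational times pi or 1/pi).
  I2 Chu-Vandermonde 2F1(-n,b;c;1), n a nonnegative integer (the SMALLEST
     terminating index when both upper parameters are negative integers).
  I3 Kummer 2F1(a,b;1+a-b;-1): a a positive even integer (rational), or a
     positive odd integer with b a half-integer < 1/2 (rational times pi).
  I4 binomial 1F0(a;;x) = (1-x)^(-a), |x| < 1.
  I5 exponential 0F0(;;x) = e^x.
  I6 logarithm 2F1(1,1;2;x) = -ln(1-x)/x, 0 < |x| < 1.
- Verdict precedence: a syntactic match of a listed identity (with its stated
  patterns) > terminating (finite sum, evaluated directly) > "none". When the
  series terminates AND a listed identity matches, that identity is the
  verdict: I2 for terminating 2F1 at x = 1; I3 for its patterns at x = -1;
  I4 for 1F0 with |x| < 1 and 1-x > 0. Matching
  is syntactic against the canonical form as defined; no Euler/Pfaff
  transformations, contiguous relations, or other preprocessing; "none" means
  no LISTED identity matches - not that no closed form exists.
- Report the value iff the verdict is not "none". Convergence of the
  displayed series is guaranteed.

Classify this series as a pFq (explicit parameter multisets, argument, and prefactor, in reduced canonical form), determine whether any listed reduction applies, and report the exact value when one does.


Structural cue: t_0 being -\frac{7}{8}, the expanded ratio factors over Q; C = -7/8, x = -1, roots give parameters.
Term ratio: r(k) = -1 * (k-2) (k+4) / [(k+7) (k+1)] - rational in k. x = -1; t_0 = -\frac{7}{8}; negate the roots.

Prefactor -\frac{7}{8}, argument -1: 2F1 with upper {-2, 4} over lower {7}. Verdict: Kummer's theorem (I3) fires (x = -1; c = 7 equals 1+a-b for upper {-2, 4}: listed pattern). Value: -\frac{35}{16}.


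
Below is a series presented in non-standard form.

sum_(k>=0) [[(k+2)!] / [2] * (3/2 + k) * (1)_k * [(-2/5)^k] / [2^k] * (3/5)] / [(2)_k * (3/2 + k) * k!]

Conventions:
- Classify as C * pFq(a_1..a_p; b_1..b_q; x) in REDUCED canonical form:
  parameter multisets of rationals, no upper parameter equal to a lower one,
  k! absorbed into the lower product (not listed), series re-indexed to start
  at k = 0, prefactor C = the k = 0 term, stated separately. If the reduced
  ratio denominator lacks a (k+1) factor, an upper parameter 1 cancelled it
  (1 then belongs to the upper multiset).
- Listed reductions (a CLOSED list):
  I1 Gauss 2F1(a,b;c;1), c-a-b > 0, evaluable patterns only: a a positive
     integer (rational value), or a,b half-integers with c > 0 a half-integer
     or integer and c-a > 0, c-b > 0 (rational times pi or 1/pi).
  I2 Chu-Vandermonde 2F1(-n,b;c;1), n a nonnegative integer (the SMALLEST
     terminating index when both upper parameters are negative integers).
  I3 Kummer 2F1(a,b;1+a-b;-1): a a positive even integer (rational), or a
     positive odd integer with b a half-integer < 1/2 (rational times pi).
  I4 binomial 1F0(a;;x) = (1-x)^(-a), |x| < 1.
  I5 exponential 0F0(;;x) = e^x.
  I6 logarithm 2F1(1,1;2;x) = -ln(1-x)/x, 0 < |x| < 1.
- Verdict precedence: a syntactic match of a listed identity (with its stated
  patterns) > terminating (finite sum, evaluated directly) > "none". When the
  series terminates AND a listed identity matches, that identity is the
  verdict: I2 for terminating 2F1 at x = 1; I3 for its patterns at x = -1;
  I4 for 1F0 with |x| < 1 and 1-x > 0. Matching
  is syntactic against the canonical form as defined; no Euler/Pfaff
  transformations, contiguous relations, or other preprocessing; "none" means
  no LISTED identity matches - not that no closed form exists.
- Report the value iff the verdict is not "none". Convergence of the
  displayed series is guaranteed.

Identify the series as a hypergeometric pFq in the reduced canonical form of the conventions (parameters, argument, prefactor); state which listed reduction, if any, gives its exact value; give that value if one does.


With C = 3/5: the canonical form is 2F1(1, 3; 2; -1/5). Verdict: none - this 2F1 at x = -1/5 matches no listed pattern, and upper {1, 3} holds no stopper.

Key observation: from the first term 3/5: k + 3/2 divides numerator and denominator alike; C = 3/5, x = -1/5 after cancelling.
Adjacent-term ratio: r(k) = (-1/5) * (k+1) (k+3) / [(k+2) (k+1)] - rational in k. x = (-1/5); t_0 = 3/5; negate the roots.


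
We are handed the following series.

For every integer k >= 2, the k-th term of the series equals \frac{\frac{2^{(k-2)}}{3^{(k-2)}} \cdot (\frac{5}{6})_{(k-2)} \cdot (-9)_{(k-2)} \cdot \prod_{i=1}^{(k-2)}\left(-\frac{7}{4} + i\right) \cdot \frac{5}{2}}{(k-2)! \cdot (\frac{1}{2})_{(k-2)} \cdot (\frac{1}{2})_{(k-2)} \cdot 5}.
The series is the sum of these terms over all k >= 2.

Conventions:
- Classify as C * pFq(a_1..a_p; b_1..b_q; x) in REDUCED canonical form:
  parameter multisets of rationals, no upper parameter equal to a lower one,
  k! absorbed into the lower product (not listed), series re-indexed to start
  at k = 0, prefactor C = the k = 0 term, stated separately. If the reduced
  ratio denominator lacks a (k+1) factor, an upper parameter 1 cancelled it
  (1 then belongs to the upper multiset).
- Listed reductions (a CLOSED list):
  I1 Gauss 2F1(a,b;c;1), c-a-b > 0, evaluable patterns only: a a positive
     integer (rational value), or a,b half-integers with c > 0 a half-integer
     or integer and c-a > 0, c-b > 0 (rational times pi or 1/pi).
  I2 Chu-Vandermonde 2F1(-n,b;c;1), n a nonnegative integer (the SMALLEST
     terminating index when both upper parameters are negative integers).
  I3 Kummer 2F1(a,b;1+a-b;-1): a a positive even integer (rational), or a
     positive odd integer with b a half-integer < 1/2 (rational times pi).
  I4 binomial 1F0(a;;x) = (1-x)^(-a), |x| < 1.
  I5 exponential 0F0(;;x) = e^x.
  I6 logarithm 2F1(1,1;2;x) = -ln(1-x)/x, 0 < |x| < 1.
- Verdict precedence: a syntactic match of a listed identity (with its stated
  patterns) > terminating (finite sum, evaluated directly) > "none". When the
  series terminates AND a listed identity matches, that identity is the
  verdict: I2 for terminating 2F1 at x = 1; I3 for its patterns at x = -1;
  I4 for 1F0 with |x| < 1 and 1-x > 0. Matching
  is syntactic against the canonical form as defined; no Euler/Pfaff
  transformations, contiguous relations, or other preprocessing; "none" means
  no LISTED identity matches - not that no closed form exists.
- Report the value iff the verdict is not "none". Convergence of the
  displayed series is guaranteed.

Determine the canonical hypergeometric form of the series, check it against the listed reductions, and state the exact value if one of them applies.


x = \frac{2}{3} here; the reduced form reads 3F2, upper {-9, -\frac{3}{4}, \frac{5}{6}}, lower {\frac{1}{2}, \frac{1}{2}}, C = \frac{1}{2}. Verdict: terminating. With -9 upstairs the series is a 10-term polynomial sum; evaluated term by term. Exact value: \frac{185956624715968}{31412440668609}.

Structural cue: from the first term \frac{1}{2}: the two geometric factors (C = 1/2) combine into one argument.
Term ratio: r(k) = \frac{2}{3} * (k-9) (k-\frac{3}{4}) (k+\frac{5}{6}) / [(k+\frac{1}{2}) (k+\frac{1}{2}) (k+1)] - poly over poly, x = \frac{2}{3} from leading terms; C = \frac{1}{2} at k = 0.
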